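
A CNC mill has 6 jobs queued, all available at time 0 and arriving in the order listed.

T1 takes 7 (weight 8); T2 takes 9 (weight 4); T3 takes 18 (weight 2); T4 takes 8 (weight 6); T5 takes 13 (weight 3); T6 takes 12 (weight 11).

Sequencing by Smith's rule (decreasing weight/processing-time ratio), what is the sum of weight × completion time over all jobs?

852

WSPT (decreasing weight/processing-time ratio): T1 T6 T4 T2 T5 T3.
T1: finishes 7, weight 8, w·C = 56
T6: finishes 19, weight 11, w·C = 209
T4: finishes 27, weight 6, w·C = 162
T2: finishes 36, weight 4, w·C = 144
T5: finishes 49, weight 3, w·C = 147
T3: finishes 67, weight 2, w·C = 134
Sum = 56+209+162+144+147+134 = 852.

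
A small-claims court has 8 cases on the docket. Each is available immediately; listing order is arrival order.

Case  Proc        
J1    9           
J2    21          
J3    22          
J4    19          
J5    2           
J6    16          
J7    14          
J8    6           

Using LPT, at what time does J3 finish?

22

LPT (decreasing processing time): J3 J2 J4 J6 J7 J1 J8 J5.
J3: 0→22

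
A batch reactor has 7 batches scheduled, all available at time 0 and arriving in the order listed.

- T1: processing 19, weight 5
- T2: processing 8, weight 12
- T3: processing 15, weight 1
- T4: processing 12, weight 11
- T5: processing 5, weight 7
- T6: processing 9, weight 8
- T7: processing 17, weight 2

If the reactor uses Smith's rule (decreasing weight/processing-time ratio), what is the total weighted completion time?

1224

WSPT (decreasing weight/processing-time ratio): T2 T5 T4 T6 T1 T7 T3.
T2: finishes 8, weight 12, w·C = 96
T5: finishes 13, weight 7, w·C = 91
T4: finishes 25, weight 11, w·C = 275
T6: finishes 34, weight 8, w·C = 272
T1: finishes 53, weight 5, w·C = 265
T7: finishes 70, weight 2, w·C = 140
T3: finishes 85, weight 1, w·C = 85
Sum = 96+91+275+272+265+140+85 = 1224.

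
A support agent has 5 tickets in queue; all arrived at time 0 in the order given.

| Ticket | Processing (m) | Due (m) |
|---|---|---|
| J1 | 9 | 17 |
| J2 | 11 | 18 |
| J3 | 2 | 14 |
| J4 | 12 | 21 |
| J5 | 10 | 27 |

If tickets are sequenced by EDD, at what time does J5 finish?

EDD (increasing due date): J3 J1 J2 J4 J5.
J3: 0→2
J1: 2→11
J2: 11→22
J4: 22→34
J5: 34→44

44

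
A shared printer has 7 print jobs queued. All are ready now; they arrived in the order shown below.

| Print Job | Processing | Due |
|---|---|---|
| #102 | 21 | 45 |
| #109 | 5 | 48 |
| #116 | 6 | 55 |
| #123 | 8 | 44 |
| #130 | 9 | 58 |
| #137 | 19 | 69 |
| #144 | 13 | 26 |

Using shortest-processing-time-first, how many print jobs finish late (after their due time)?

SPT (increasing processing time): #109 #116 #123 #130 #144 #137 #102.
#109: 0→5, due 48, tardiness 0
#116: 5→11, due 55, tardiness 0
#123: 11→19, due 44, tardiness 0
#130: 19→28, due 58, tardiness 0
#144: 28→41, due 26, tardiness 15
#137: 41→60, due 69, tardiness 0
#102: 60→81, due 45, tardiness 36
Late print jobs: 2.

2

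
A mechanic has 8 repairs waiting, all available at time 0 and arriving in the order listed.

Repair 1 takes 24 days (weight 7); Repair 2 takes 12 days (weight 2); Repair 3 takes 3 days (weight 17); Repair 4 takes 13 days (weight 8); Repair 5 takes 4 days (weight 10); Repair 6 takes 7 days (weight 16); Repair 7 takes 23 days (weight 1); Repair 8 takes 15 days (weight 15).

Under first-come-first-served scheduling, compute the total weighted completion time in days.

FIFO (arrival order): Repair 1 Repair 2 Repair 3 Repair 4 Repair 5 Repair 6 Repair 7 Repair 8.
Repair 1: finishes 24, weight 7, w·C = 168
Repair 2: finishes 36, weight 2, w·C = 72
Repair 3: finishes 39, weight 17, w·C = 663
Repair 4: finishes 52, weight 8, w·C = 416
Repair 5: finishes 56, weight 10, w·C = 560
Repair 6: finishes 63, weight 16, w·C = 1008
Repair 7: finishes 86, weight 1, w·C = 86
Repair 8: finishes 101, weight 15, w·C = 1515
Sum = 168+72+663+416+560+1008+86+1515 = 4488.

4488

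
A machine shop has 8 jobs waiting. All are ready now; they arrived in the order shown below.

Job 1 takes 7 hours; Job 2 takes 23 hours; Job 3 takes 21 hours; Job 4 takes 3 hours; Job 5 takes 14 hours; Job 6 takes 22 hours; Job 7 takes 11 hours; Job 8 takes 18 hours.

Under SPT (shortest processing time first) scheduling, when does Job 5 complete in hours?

SPT (increasing processing time): Job 4 Job 1 Job 7 Job 5 Job 8 Job 3 Job 6 Job 2.
Job 4: 0→3
Job 1: 3→10
Job 7: 10→21
Job 5: 21→35

35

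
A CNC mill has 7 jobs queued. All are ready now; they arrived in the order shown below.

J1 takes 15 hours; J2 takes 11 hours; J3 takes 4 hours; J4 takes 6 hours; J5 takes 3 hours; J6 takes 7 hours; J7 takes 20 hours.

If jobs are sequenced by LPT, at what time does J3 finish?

63

LPT (decreasing processing time): J7 J1 J2 J6 J4 J3 J5.
J7: 0→20
J1: 20→35
J2: 35→46
J6: 46→53
J4: 53→59
J3: 59→63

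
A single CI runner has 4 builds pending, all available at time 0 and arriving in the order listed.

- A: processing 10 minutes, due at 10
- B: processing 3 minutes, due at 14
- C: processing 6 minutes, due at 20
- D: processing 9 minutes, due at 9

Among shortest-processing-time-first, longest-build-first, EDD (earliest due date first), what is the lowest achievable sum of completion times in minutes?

SPT (increasing processing time): B C D A.
B: 0→3
C: 3→9
D: 9→18
A: 18→28
Sum = 3+9+18+28 = 58.
LPT (decreasing processing time): A D C B.
A: 0→10
D: 10→19
C: 19→25
B: 25→28
Sum = 10+19+25+28 = 82.
EDD (increasing due date): D A B C.
D: 0→9
A: 9→19
B: 19→22
C: 22→28
Sum = 9+19+22+28 = 78.
SPT 58, LPT 82, EDD 78 → minimum 58.

58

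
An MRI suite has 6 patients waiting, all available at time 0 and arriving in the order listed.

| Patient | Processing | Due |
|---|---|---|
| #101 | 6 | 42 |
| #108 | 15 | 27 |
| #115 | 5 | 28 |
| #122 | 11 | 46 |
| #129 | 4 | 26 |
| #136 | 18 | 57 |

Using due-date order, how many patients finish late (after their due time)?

1

EDD (increasing due date): #129 #108 #115 #101 #122 #136.
#129: 0→4, due 26, tardiness 0
#108: 4→19, due 27, tardiness 0
#115: 19→24, due 28, tardiness 0
#101: 24→30, due 42, tardiness 0
#122: 30→41, due 46, tardiness 0
#136: 41→59, due 57, tardiness 2
Late patients: 1.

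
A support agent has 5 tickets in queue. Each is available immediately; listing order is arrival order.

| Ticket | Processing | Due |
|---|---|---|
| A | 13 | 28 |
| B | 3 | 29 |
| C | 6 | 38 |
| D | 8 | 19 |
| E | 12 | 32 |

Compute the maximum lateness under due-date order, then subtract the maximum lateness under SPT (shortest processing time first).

-10

EDD (increasing due date): D A B E C.
D: 0→8, due 19, lateness -11
A: 8→21, due 28, lateness -7
B: 21→24, due 29, lateness -5
E: 24→36, due 32, lateness 4
C: 36→42, due 38, lateness 4
Maximum = 4.
SPT (increasing processing time): B C D E A.
B: 0→3, due 29, lateness -26
C: 3→9, due 38, lateness -29
D: 9→17, due 19, lateness -2
E: 17→29, due 32, lateness -3
A: 29→42, due 28, lateness 14
Maximum = 14.
Difference = 4 − 14 = -10.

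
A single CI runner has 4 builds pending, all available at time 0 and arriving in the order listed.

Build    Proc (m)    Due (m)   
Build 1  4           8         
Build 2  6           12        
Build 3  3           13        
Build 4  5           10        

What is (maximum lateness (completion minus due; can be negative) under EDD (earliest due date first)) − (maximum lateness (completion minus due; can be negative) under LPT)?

-2

EDD (increasing due date): Build 1 Build 4 Build 2 Build 3.
Build 1: 0→4, due 8, lateness -4
Build 4: 4→9, due 10, lateness -1
Build 2: 9→15, due 12, lateness 3
Build 3: 15→18, due 13, lateness 5
Maximum = 5.
LPT (decreasing processing time): Build 2 Build 4 Build 1 Build 3.
Build 2: 0→6, due 12, lateness -6
Build 4: 6→11, due 10, lateness 1
Build 1: 11→15, due 8, lateness 7
Build 3: 15→18, due 13, lateness 5
Maximum = 7.
Difference = 5 − 7 = -2.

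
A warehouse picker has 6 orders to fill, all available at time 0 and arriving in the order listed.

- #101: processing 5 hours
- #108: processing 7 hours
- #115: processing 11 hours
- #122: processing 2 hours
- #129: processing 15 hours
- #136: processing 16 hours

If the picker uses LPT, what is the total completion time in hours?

LPT (decreasing processing time): #136 #129 #115 #108 #101 #122.
#136: 0→16
#129: 16→31
#115: 31→42
#108: 42→49
#101: 49→54
#122: 54→56
Sum = 16+31+42+49+54+56 = 248.

248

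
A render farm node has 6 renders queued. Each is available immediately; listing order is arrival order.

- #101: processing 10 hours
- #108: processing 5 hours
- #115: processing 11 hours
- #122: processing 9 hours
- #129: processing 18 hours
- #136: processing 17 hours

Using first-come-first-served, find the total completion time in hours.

FIFO (arrival order): #101 #108 #115 #122 #129 #136.
#101: 0→10
#108: 10→15
#115: 15→26
#122: 26→35
#129: 35→53
#136: 53→70
Sum = 10+15+26+35+53+70 = 209.

209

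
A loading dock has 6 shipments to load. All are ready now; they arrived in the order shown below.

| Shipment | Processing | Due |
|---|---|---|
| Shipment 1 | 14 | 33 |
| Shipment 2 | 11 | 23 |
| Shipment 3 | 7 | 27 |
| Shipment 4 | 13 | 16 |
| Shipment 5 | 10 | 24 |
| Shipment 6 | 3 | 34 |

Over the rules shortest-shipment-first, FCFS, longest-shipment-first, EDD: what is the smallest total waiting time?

108

SPT (increasing processing time): Shipment 6 Shipment 3 Shipment 5 Shipment 2 Shipment 4 Shipment 1.
Shipment 6: waits 0, runs 0→3
Shipment 3: waits 3, runs 3→10
Shipment 5: waits 10, runs 10→20
Shipment 2: waits 20, runs 20→31
Shipment 4: waits 31, runs 31→44
Shipment 1: waits 44, runs 44→58
Sum = 0+3+10+20+31+44 = 108.
FIFO (arrival order): Shipment 1 Shipment 2 Shipment 3 Shipment 4 Shipment 5 Shipment 6.
Shipment 1: waits 0, runs 0→14
Shipment 2: waits 14, runs 14→25
Shipment 3: waits 25, runs 25→32
Shipment 4: waits 32, runs 32→45
Shipment 5: waits 45, runs 45→55
Shipment 6: waits 55, runs 55→58
Sum = 0+14+25+32+45+55 = 171.
LPT (decreasing processing time): Shipment 1 Shipment 4 Shipment 2 Shipment 5 Shipment 3 Shipment 6.
Shipment 1: waits 0, runs 0→14
Shipment 4: waits 14, runs 14→27
Shipment 2: waits 27, runs 27→38
Shipment 5: waits 38, runs 38→48
Shipment 3: waits 48, runs 48→55
Shipment 6: waits 55, runs 55→58
Sum = 0+14+27+38+48+55 = 182.
EDD (increasing due date): Shipment 4 Shipment 2 Shipment 5 Shipment 3 Shipment 1 Shipment 6.
Shipment 4: waits 0, runs 0→13
Shipment 2: waits 13, runs 13→24
Shipment 5: waits 24, runs 24→34
Shipment 3: waits 34, runs 34→41
Shipment 1: waits 41, runs 41→55
Shipment 6: waits 55, runs 55→58
Sum = 0+13+24+34+41+55 = 167.
SPT 108, FIFO 171, LPT 182, EDD 167 → minimum 108.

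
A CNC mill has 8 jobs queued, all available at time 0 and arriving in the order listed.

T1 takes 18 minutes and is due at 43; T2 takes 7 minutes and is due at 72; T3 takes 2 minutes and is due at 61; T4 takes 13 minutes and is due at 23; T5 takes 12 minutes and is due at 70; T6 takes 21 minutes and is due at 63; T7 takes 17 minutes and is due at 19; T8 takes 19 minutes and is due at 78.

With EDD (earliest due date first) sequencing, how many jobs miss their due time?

EDD (increasing due date): T7 T4 T1 T3 T6 T5 T2 T8.
T7: 0→17, due 19, tardiness 0
T4: 17→30, due 23, tardiness 7
T1: 30→48, due 43, tardiness 5
T3: 48→50, due 61, tardiness 0
T6: 50→71, due 63, tardiness 8
T5: 71→83, due 70, tardiness 13
T2: 83→90, due 72, tardiness 18
T8: 90→109, due 78, tardiness 31
Late jobs: 6.

6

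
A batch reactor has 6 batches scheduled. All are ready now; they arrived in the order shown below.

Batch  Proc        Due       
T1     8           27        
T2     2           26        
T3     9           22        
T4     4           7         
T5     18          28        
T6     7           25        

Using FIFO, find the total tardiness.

52

FIFO (arrival order): T1 T2 T3 T4 T5 T6.
T1: 0→8, due 27, tardiness 0
T2: 8→10, due 26, tardiness 0
T3: 10→19, due 22, tardiness 0
T4: 19→23, due 7, tardiness 16
T5: 23→41, due 28, tardiness 13
T6: 41→48, due 25, tardiness 23
Sum = 0+0+0+16+13+23 = 52.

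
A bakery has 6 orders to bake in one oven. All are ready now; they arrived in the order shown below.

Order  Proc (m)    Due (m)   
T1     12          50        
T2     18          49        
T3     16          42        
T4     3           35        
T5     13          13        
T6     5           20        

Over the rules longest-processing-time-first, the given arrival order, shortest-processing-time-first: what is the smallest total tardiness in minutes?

LPT (decreasing processing time): T2 T3 T5 T1 T6 T4.
T2: 0→18, due 49, tardiness 0
T3: 18→34, due 42, tardiness 0
T5: 34→47, due 13, tardiness 34
T1: 47→59, due 50, tardiness 9
T6: 59→64, due 20, tardiness 44
T4: 64→67, due 35, tardiness 32
Sum = 0+0+34+9+44+32 = 119.
FIFO (arrival order): T1 T2 T3 T4 T5 T6.
T1: 0→12, due 50, tardiness 0
T2: 12→30, due 49, tardiness 0
T3: 30→46, due 42, tardiness 4
T4: 46→49, due 35, tardiness 14
T5: 49→62, due 13, tardiness 49
T6: 62→67, due 20, tardiness 47
Sum = 0+0+4+14+49+47 = 114.
SPT (increasing processing time): T4 T6 T1 T5 T3 T2.
T4: 0→3, due 35, tardiness 0
T6: 3→8, due 20, tardiness 0
T1: 8→20, due 50, tardiness 0
T5: 20→33, due 13, tardiness 20
T3: 33→49, due 42, tardiness 7
T2: 49→67, due 49, tardiness 18
Sum = 0+0+0+20+7+18 = 45.
LPT 119, FIFO 114, SPT 45 → minimum 45.

45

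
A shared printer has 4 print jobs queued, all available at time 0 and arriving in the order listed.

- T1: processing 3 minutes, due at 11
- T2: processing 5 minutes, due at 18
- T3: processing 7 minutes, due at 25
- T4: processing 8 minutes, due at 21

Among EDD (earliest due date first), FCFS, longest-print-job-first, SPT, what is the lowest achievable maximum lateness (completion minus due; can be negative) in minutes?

-2

EDD (increasing due date): T1 T2 T4 T3.
T1: 0→3, due 11, lateness -8
T2: 3→8, due 18, lateness -10
T4: 8→16, due 21, lateness -5
T3: 16→23, due 25, lateness -2
Maximum = -2.
FIFO (arrival order): T1 T2 T3 T4.
T1: 0→3, due 11, lateness -8
T2: 3→8, due 18, lateness -10
T3: 8→15, due 25, lateness -10
T4: 15→23, due 21, lateness 2
Maximum = 2.
LPT (decreasing processing time): T4 T3 T2 T1.
T4: 0→8, due 21, lateness -13
T3: 8→15, due 25, lateness -10
T2: 15→20, due 18, lateness 2
T1: 20→23, due 11, lateness 12
Maximum = 12.
SPT (increasing processing time): T1 T2 T3 T4.
T1: 0→3, due 11, lateness -8
T2: 3→8, due 18, lateness -10
T3: 8→15, due 25, lateness -10
T4: 15→23, due 21, lateness 2
Maximum = 2.
EDD -2, FIFO 2, LPT 12, SPT 2 → minimum -2.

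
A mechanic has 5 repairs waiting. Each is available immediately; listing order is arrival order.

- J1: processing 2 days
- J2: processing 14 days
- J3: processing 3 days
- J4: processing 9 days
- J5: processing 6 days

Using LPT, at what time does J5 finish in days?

29

LPT (decreasing processing time): J2 J4 J5 J3 J1.
J2: 0→14
J4: 14→23
J5: 23→29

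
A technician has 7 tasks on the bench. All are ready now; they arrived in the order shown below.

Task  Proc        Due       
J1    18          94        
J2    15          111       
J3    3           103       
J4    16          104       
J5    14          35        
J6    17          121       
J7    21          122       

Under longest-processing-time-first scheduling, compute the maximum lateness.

LPT (decreasing processing time): J7 J1 J6 J4 J2 J5 J3.
J7: 0→21, due 122, lateness -101
J1: 21→39, due 94, lateness -55
J6: 39→56, due 121, lateness -65
J4: 56→72, due 104, lateness -32
J2: 72→87, due 111, lateness -24
J5: 87→101, due 35, lateness 66
J3: 101→104, due 103, lateness 1
Maximum = 66.

66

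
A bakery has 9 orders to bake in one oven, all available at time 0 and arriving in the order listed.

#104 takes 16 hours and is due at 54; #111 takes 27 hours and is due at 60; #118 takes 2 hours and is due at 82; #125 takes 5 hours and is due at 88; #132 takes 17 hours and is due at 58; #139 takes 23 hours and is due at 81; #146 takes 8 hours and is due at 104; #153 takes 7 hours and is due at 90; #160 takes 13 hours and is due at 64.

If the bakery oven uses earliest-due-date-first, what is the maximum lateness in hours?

EDD (increasing due date): #104 #132 #111 #160 #139 #118 #125 #153 #146.
#104: 0→16, due 54, lateness -38
#132: 16→33, due 58, lateness -25
#111: 33→60, due 60, lateness 0
#160: 60→73, due 64, lateness 9
#139: 73→96, due 81, lateness 15
#118: 96→98, due 82, lateness 16
#125: 98→103, due 88, lateness 15
#153: 103→110, due 90, lateness 20
#146: 110→118, due 104, lateness 14
Maximum = 20.

20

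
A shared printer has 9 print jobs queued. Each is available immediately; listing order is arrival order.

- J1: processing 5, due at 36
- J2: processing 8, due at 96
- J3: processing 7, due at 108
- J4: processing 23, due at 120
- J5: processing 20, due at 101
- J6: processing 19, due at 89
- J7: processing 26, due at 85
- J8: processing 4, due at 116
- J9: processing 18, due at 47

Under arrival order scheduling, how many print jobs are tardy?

2

FIFO (arrival order): J1 J2 J3 J4 J5 J6 J7 J8 J9.
J1: 0→5, due 36, tardiness 0
J2: 5→13, due 96, tardiness 0
J3: 13→20, due 108, tardiness 0
J4: 20→43, due 120, tardiness 0
J5: 43→63, due 101, tardiness 0
J6: 63→82, due 89, tardiness 0
J7: 82→108, due 85, tardiness 23
J8: 108→112, due 116, tardiness 0
J9: 112→130, due 47, tardiness 83
Late print jobs: 2.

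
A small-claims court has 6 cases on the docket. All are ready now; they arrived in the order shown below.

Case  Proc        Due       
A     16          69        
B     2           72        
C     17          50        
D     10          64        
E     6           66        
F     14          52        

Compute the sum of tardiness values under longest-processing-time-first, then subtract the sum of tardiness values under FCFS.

-13

LPT (decreasing processing time): C A F D E B.
C: 0→17, due 50, tardiness 0
A: 17→33, due 69, tardiness 0
F: 33→47, due 52, tardiness 0
D: 47→57, due 64, tardiness 0
E: 57→63, due 66, tardiness 0
B: 63→65, due 72, tardiness 0
Sum = 0+0+0+0+0+0 = 0.
FIFO (arrival order): A B C D E F.
A: 0→16, due 69, tardiness 0
B: 16→18, due 72, tardiness 0
C: 18→35, due 50, tardiness 0
D: 35→45, due 64, tardiness 0
E: 45→51, due 66, tardiness 0
F: 51→65, due 52, tardiness 13
Sum = 0+0+0+0+0+13 = 13.
Difference = 0 − 13 = -13.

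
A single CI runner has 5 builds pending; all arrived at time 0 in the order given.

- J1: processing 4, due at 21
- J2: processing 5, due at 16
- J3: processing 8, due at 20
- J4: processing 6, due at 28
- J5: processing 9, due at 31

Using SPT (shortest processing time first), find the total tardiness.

4

SPT (increasing processing time): J1 J2 J4 J3 J5.
J1: 0→4, due 21, tardiness 0
J2: 4→9, due 16, tardiness 0
J4: 9→15, due 28, tardiness 0
J3: 15→23, due 20, tardiness 3
J5: 23→32, due 31, tardiness 1
Sum = 0+0+0+3+1 = 4.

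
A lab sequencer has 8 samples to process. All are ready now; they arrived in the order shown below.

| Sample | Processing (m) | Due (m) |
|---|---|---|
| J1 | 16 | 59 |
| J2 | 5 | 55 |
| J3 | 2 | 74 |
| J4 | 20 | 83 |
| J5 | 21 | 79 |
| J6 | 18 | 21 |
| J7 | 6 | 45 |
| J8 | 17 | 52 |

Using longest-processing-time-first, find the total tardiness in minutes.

227

LPT (decreasing processing time): J5 J4 J6 J8 J1 J7 J2 J3.
J5: 0→21, due 79, tardiness 0
J4: 21→41, due 83, tardiness 0
J6: 41→59, due 21, tardiness 38
J8: 59→76, due 52, tardiness 24
J1: 76→92, due 59, tardiness 33
J7: 92→98, due 45, tardiness 53
J2: 98→103, due 55, tardiness 48
J3: 103→105, due 74, tardiness 31
Sum = 0+0+38+24+33+53+48+31 = 227.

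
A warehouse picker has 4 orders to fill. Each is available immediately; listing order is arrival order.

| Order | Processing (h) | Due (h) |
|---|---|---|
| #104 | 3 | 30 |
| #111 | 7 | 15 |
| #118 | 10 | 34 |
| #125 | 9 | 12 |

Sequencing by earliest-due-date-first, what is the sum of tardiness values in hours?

EDD (increasing due date): #125 #111 #104 #118.
#125: 0→9, due 12, tardiness 0
#111: 9→16, due 15, tardiness 1
#104: 16→19, due 30, tardiness 0
#118: 19→29, due 34, tardiness 0
Sum = 0+1+0+0 = 1.

1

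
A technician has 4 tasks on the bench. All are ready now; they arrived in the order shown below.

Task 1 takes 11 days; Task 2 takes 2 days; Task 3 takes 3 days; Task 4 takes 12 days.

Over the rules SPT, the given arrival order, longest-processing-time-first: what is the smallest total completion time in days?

SPT (increasing processing time): Task 2 Task 3 Task 1 Task 4.
Task 2: 0→2
Task 3: 2→5
Task 1: 5→16
Task 4: 16→28
Sum = 2+5+16+28 = 51.
FIFO (arrival order): Task 1 Task 2 Task 3 Task 4.
Task 1: 0→11
Task 2: 11→13
Task 3: 13→16
Task 4: 16→28
Sum = 11+13+16+28 = 68.
LPT (decreasing processing time): Task 4 Task 1 Task 3 Task 2.
Task 4: 0→12
Task 1: 12→23
Task 3: 23→26
Task 2: 26→28
Sum = 12+23+26+28 = 89.
SPT 51, FIFO 68, LPT 89 → minimum 51.

51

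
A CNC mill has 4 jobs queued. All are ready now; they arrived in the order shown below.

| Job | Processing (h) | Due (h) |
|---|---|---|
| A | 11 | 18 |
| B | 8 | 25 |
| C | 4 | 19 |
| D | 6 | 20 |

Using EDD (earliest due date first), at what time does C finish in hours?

EDD (increasing due date): A C D B.
A: 0→11
C: 11→15

15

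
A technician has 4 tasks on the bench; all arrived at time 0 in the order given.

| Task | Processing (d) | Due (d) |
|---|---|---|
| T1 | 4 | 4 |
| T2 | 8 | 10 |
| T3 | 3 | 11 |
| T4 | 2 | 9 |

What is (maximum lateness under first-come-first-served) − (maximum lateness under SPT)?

FIFO (arrival order): T1 T2 T3 T4.
T1: 0→4, due 4, lateness 0
T2: 4→12, due 10, lateness 2
T3: 12→15, due 11, lateness 4
T4: 15→17, due 9, lateness 8
Maximum = 8.
SPT (increasing processing time): T4 T3 T1 T2.
T4: 0→2, due 9, lateness -7
T3: 2→5, due 11, lateness -6
T1: 5→9, due 4, lateness 5
T2: 9→17, due 10, lateness 7
Maximum = 7.
Difference = 8 − 7 = 1.

1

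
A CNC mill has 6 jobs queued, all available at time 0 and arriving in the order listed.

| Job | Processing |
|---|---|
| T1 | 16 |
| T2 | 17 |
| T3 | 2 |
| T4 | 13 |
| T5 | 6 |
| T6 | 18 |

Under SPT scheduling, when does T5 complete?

SPT (increasing processing time): T3 T5 T4 T1 T2 T6.
T3: 0→2
T5: 2→8

8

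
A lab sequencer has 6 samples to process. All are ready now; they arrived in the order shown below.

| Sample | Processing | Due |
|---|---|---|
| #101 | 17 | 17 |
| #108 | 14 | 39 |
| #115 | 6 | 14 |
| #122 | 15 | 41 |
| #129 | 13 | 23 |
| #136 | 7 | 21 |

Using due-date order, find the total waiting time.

EDD (increasing due date): #115 #101 #136 #129 #108 #122.
#115: waits 0, runs 0→6
#101: waits 6, runs 6→23
#136: waits 23, runs 23→30
#129: waits 30, runs 30→43
#108: waits 43, runs 43→57
#122: waits 57, runs 57→72
Sum = 0+6+23+30+43+57 = 159.

159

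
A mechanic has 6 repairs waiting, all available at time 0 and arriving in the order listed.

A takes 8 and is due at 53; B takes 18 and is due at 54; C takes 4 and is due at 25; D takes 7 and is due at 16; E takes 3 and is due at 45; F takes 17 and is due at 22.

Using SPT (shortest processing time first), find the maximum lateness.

SPT (increasing processing time): E C D A F B.
E: 0→3, due 45, lateness -42
C: 3→7, due 25, lateness -18
D: 7→14, due 16, lateness -2
A: 14→22, due 53, lateness -31
F: 22→39, due 22, lateness 17
B: 39→57, due 54, lateness 3
Maximum = 17.

17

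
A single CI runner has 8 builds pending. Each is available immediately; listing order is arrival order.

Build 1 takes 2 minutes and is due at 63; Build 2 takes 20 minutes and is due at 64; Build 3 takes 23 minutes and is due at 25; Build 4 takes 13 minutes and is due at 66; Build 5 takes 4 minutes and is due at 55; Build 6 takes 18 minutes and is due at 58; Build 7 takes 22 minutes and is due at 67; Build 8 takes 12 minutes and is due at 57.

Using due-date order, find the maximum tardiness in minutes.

EDD (increasing due date): Build 3 Build 5 Build 8 Build 6 Build 1 Build 2 Build 4 Build 7.
Build 3: 0→23, due 25, tardiness 0
Build 5: 23→27, due 55, tardiness 0
Build 8: 27→39, due 57, tardiness 0
Build 6: 39→57, due 58, tardiness 0
Build 1: 57→59, due 63, tardiness 0
Build 2: 59→79, due 64, tardiness 15
Build 4: 79→92, due 66, tardiness 26
Build 7: 92→114, due 67, tardiness 47
Maximum = 47.

47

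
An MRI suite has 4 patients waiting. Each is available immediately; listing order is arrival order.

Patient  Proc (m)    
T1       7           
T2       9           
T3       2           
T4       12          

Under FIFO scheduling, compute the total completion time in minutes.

71

FIFO (arrival order): T1 T2 T3 T4.
T1: 0→7
T2: 7→16
T3: 16→18
T4: 18→30
Sum = 7+16+18+30 = 71.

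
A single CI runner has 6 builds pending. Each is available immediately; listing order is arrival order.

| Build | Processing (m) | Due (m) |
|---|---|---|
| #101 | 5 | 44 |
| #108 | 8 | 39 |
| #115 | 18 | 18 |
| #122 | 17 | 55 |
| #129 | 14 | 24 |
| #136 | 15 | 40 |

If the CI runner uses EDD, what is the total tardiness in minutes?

EDD (increasing due date): #115 #129 #108 #136 #101 #122.
#115: 0→18, due 18, tardiness 0
#129: 18→32, due 24, tardiness 8
#108: 32→40, due 39, tardiness 1
#136: 40→55, due 40, tardiness 15
#101: 55→60, due 44, tardiness 16
#122: 60→77, due 55, tardiness 22
Sum = 0+8+1+15+16+22 = 62.

62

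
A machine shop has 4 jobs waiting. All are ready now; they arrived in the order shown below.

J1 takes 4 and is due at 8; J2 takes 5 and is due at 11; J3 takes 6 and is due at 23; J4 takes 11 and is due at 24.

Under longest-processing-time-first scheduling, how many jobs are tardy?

LPT (decreasing processing time): J4 J3 J2 J1.
J4: 0→11, due 24, tardiness 0
J3: 11→17, due 23, tardiness 0
J2: 17→22, due 11, tardiness 11
J1: 22→26, due 8, tardiness 18
Late jobs: 2.

2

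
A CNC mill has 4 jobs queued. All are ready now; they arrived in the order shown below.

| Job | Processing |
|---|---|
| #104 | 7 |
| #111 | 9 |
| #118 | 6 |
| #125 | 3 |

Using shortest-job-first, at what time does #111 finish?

25

SPT (increasing processing time): #125 #118 #104 #111.
#125: 0→3
#118: 3→9
#104: 9→16
#111: 16→25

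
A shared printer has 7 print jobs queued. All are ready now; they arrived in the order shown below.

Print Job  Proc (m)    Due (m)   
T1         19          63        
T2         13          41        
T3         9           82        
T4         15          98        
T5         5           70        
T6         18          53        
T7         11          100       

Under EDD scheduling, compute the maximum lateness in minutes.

EDD (increasing due date): T2 T6 T1 T5 T3 T4 T7.
T2: 0→13, due 41, lateness -28
T6: 13→31, due 53, lateness -22
T1: 31→50, due 63, lateness -13
T5: 50→55, due 70, lateness -15
T3: 55→64, due 82, lateness -18
T4: 64→79, due 98, lateness -19
T7: 79→90, due 100, lateness -10
Maximum = -10.

-10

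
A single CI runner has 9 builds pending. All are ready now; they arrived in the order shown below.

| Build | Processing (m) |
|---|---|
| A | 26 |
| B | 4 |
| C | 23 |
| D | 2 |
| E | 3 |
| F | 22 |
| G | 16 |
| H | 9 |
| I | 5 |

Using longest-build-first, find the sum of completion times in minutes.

LPT (decreasing processing time): A C F G H I B E D.
A: 0→26
C: 26→49
F: 49→71
G: 71→87
H: 87→96
I: 96→101
B: 101→105
E: 105→108
D: 108→110
Sum = 26+49+71+87+96+101+105+108+110 = 753.

753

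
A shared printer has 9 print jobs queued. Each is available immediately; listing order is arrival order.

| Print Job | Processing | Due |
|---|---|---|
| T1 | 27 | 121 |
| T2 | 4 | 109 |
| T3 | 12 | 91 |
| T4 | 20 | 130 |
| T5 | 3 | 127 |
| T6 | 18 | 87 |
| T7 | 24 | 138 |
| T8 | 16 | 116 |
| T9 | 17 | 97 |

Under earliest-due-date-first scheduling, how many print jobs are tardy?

EDD (increasing due date): T6 T3 T9 T2 T8 T1 T5 T4 T7.
T6: 0→18, due 87, tardiness 0
T3: 18→30, due 91, tardiness 0
T9: 30→47, due 97, tardiness 0
T2: 47→51, due 109, tardiness 0
T8: 51→67, due 116, tardiness 0
T1: 67→94, due 121, tardiness 0
T5: 94→97, due 127, tardiness 0
T4: 97→117, due 130, tardiness 0
T7: 117→141, due 138, tardiness 3
Late print jobs: 1.

1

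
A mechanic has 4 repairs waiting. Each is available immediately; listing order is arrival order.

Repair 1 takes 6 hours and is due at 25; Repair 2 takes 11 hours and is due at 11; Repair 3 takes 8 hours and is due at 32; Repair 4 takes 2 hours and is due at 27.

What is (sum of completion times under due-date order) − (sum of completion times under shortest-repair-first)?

21

EDD (increasing due date): Repair 2 Repair 1 Repair 4 Repair 3.
Repair 2: 0→11
Repair 1: 11→17
Repair 4: 17→19
Repair 3: 19→27
Sum = 11+17+19+27 = 74.
SPT (increasing processing time): Repair 4 Repair 1 Repair 3 Repair 2.
Repair 4: 0→2
Repair 1: 2→8
Repair 3: 8→16
Repair 2: 16→27
Sum = 2+8+16+27 = 53.
Difference = 74 − 53 = 21.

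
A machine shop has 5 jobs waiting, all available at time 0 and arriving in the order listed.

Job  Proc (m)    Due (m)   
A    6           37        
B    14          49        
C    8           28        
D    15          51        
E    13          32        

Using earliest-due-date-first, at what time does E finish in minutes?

EDD (increasing due date): C E A B D.
C: 0→8
E: 8→21

21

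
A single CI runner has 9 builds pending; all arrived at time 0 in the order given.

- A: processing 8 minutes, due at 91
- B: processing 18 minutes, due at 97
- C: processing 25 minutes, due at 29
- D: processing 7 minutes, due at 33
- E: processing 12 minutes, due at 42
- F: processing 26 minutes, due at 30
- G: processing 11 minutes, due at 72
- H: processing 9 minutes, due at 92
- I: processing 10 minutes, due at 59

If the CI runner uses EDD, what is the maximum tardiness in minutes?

29

EDD (increasing due date): C F D E I G A H B.
C: 0→25, due 29, tardiness 0
F: 25→51, due 30, tardiness 21
D: 51→58, due 33, tardiness 25
E: 58→70, due 42, tardiness 28
I: 70→80, due 59, tardiness 21
G: 80→91, due 72, tardiness 19
A: 91→99, due 91, tardiness 8
H: 99→108, due 92, tardiness 16
B: 108→126, due 97, tardiness 29
Maximum = 29.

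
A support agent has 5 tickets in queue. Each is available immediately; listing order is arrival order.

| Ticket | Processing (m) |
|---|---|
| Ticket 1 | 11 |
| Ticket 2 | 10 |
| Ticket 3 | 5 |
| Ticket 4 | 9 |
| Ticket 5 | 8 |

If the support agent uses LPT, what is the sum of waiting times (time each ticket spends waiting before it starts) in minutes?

LPT (decreasing processing time): Ticket 1 Ticket 2 Ticket 4 Ticket 5 Ticket 3.
Ticket 1: waits 0, runs 0→11
Ticket 2: waits 11, runs 11→21
Ticket 4: waits 21, runs 21→30
Ticket 5: waits 30, runs 30→38
Ticket 3: waits 38, runs 38→43
Sum = 0+11+21+30+38 = 100.

100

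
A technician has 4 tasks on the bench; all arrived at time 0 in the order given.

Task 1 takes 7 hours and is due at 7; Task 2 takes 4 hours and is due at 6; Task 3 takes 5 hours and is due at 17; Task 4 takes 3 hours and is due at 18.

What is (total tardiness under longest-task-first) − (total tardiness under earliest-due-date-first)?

LPT (decreasing processing time): Task 1 Task 3 Task 2 Task 4.
Task 1: 0→7, due 7, tardiness 0
Task 3: 7→12, due 17, tardiness 0
Task 2: 12→16, due 6, tardiness 10
Task 4: 16→19, due 18, tardiness 1
Sum = 0+0+10+1 = 11.
EDD (increasing due date): Task 2 Task 1 Task 3 Task 4.
Task 2: 0→4, due 6, tardiness 0
Task 1: 4→11, due 7, tardiness 4
Task 3: 11→16, due 17, tardiness 0
Task 4: 16→19, due 18, tardiness 1
Sum = 0+4+0+1 = 5.
Difference = 11 − 5 = 6.

6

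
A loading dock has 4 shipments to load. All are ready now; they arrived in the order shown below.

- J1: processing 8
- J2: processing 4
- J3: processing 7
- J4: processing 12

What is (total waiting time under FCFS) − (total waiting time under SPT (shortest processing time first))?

5

FIFO (arrival order): J1 J2 J3 J4.
J1: waits 0, runs 0→8
J2: waits 8, runs 8→12
J3: waits 12, runs 12→19
J4: waits 19, runs 19→31
Sum = 0+8+12+19 = 39.
SPT (increasing processing time): J2 J3 J1 J4.
J2: waits 0, runs 0→4
J3: waits 4, runs 4→11
J1: waits 11, runs 11→19
J4: waits 19, runs 19→31
Sum = 0+4+11+19 = 34.
Difference = 39 − 34 = 5.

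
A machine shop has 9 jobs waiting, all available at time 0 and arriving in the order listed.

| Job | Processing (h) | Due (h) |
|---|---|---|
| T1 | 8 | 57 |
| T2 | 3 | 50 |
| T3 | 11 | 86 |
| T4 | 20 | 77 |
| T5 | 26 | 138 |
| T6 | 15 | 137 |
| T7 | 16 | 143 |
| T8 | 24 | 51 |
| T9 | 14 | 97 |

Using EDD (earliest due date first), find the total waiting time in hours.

482

EDD (increasing due date): T2 T8 T1 T4 T3 T9 T6 T5 T7.
T2: waits 0, runs 0→3
T8: waits 3, runs 3→27
T1: waits 27, runs 27→35
T4: waits 35, runs 35→55
T3: waits 55, runs 55→66
T9: waits 66, runs 66→80
T6: waits 80, runs 80→95
T5: waits 95, runs 95→121
T7: waits 121, runs 121→137
Sum = 0+3+27+35+55+66+80+95+121 = 482.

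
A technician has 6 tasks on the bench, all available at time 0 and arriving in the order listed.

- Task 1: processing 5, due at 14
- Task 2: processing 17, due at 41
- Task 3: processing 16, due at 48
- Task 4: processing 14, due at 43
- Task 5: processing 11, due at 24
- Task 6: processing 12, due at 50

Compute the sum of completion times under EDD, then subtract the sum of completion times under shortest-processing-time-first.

15

EDD (increasing due date): Task 1 Task 5 Task 2 Task 4 Task 3 Task 6.
Task 1: 0→5
Task 5: 5→16
Task 2: 16→33
Task 4: 33→47
Task 3: 47→63
Task 6: 63→75
Sum = 5+16+33+47+63+75 = 239.
SPT (increasing processing time): Task 1 Task 5 Task 6 Task 4 Task 3 Task 2.
Task 1: 0→5
Task 5: 5→16
Task 6: 16→28
Task 4: 28→42
Task 3: 42→58
Task 2: 58→75
Sum = 5+16+28+42+58+75 = 224.
Difference = 239 − 224 = 15.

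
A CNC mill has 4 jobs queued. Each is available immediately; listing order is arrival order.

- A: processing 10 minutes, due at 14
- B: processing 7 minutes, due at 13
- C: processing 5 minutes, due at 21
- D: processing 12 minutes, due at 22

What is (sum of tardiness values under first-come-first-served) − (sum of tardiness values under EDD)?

FIFO (arrival order): A B C D.
A: 0→10, due 14, tardiness 0
B: 10→17, due 13, tardiness 4
C: 17→22, due 21, tardiness 1
D: 22→34, due 22, tardiness 12
Sum = 0+4+1+12 = 17.
EDD (increasing due date): B A C D.
B: 0→7, due 13, tardiness 0
A: 7→17, due 14, tardiness 3
C: 17→22, due 21, tardiness 1
D: 22→34, due 22, tardiness 12
Sum = 0+3+1+12 = 16.
Difference = 17 − 16 = 1.

1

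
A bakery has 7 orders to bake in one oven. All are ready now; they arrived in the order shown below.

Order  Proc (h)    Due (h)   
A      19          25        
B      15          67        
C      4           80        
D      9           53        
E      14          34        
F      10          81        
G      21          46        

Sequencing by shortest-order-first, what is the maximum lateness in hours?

SPT (increasing processing time): C D F E B A G.
C: 0→4, due 80, lateness -76
D: 4→13, due 53, lateness -40
F: 13→23, due 81, lateness -58
E: 23→37, due 34, lateness 3
B: 37→52, due 67, lateness -15
A: 52→71, due 25, lateness 46
G: 71→92, due 46, lateness 46
Maximum = 46.

46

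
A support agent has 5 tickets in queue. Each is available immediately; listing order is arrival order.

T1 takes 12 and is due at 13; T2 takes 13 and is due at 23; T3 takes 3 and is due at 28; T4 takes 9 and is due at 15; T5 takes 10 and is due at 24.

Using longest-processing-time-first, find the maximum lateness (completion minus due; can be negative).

29

LPT (decreasing processing time): T2 T1 T5 T4 T3.
T2: 0→13, due 23, lateness -10
T1: 13→25, due 13, lateness 12
T5: 25→35, due 24, lateness 11
T4: 35→44, due 15, lateness 29
T3: 44→47, due 28, lateness 19
Maximum = 29.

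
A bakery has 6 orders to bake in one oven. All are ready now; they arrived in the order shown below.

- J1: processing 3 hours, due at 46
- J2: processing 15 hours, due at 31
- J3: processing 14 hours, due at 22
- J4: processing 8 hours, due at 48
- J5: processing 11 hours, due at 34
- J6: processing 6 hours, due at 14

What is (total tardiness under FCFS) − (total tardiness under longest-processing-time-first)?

6

FIFO (arrival order): J1 J2 J3 J4 J5 J6.
J1: 0→3, due 46, tardiness 0
J2: 3→18, due 31, tardiness 0
J3: 18→32, due 22, tardiness 10
J4: 32→40, due 48, tardiness 0
J5: 40→51, due 34, tardiness 17
J6: 51→57, due 14, tardiness 43
Sum = 0+0+10+0+17+43 = 70.
LPT (decreasing processing time): J2 J3 J5 J4 J6 J1.
J2: 0→15, due 31, tardiness 0
J3: 15→29, due 22, tardiness 7
J5: 29→40, due 34, tardiness 6
J4: 40→48, due 48, tardiness 0
J6: 48→54, due 14, tardiness 40
J1: 54→57, due 46, tardiness 11
Sum = 0+7+6+0+40+11 = 64.
Difference = 70 − 64 = 6.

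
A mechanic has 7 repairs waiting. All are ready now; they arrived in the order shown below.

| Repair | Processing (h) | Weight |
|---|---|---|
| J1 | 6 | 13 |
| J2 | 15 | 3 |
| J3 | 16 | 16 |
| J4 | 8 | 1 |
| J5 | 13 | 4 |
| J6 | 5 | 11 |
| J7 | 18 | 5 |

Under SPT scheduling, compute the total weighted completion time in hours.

1899

SPT (increasing processing time): J6 J1 J4 J5 J2 J3 J7.
J6: finishes 5, weight 11, w·C = 55
J1: finishes 11, weight 13, w·C = 143
J4: finishes 19, weight 1, w·C = 19
J5: finishes 32, weight 4, w·C = 128
J2: finishes 47, weight 3, w·C = 141
J3: finishes 63, weight 16, w·C = 1008
J7: finishes 81, weight 5, w·C = 405
Sum = 55+143+19+128+141+1008+405 = 1899.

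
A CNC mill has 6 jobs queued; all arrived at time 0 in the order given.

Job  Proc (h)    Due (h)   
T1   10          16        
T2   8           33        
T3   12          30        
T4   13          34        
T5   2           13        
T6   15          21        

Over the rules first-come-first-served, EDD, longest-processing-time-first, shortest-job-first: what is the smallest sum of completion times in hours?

FIFO (arrival order): T1 T2 T3 T4 T5 T6.
T1: 0→10
T2: 10→18
T3: 18→30
T4: 30→43
T5: 43→45
T6: 45→60
Sum = 10+18+30+43+45+60 = 206.
EDD (increasing due date): T5 T1 T6 T3 T2 T4.
T5: 0→2
T1: 2→12
T6: 12→27
T3: 27→39
T2: 39→47
T4: 47→60
Sum = 2+12+27+39+47+60 = 187.
LPT (decreasing processing time): T6 T4 T3 T1 T2 T5.
T6: 0→15
T4: 15→28
T3: 28→40
T1: 40→50
T2: 50→58
T5: 58→60
Sum = 15+28+40+50+58+60 = 251.
SPT (increasing processing time): T5 T2 T1 T3 T4 T6.
T5: 0→2
T2: 2→10
T1: 10→20
T3: 20→32
T4: 32→45
T6: 45→60
Sum = 2+10+20+32+45+60 = 169.
FIFO 206, EDD 187, LPT 251, SPT 169 → minimum 169.

169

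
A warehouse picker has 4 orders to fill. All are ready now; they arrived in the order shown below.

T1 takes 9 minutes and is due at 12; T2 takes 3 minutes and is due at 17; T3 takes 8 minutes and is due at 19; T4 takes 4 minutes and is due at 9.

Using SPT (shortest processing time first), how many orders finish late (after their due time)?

SPT (increasing processing time): T2 T4 T3 T1.
T2: 0→3, due 17, tardiness 0
T4: 3→7, due 9, tardiness 0
T3: 7→15, due 19, tardiness 0
T1: 15→24, due 12, tardiness 12
Late orders: 1.

1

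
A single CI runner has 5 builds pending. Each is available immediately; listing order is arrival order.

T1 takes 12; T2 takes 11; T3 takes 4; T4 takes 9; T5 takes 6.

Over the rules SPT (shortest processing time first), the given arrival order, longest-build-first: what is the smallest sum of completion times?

105

SPT (increasing processing time): T3 T5 T4 T2 T1.
T3: 0→4
T5: 4→10
T4: 10→19
T2: 19→30
T1: 30→42
Sum = 4+10+19+30+42 = 105.
FIFO (arrival order): T1 T2 T3 T4 T5.
T1: 0→12
T2: 12→23
T3: 23→27
T4: 27→36
T5: 36→42
Sum = 12+23+27+36+42 = 140.
LPT (decreasing processing time): T1 T2 T4 T5 T3.
T1: 0→12
T2: 12→23
T4: 23→32
T5: 32→38
T3: 38→42
Sum = 12+23+32+38+42 = 147.
SPT 105, FIFO 140, LPT 147 → minimum 105.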